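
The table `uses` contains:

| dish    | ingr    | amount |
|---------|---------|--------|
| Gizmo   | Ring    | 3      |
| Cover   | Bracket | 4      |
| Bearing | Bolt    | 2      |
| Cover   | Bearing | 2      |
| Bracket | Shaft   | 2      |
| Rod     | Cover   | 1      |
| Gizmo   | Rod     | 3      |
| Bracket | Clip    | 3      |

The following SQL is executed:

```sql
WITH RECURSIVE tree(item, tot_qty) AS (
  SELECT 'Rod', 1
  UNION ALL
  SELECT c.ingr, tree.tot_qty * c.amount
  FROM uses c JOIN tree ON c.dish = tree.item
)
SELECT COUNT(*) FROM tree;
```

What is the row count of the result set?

Base: (Rod, tot_qty=1).
Iteration 1: components of {Rod} -> Cover = 1*1 = 1.
Iteration 2: components of {Cover} -> Bearing = 1*2 = 2, Bracket = 1*4 = 4.
Iteration 3: components of {Bearing,Bracket} -> Bolt = 2*2 = 4, Clip = 4*3 = 12, Shaft = 4*2 = 8.
Iteration 4: no further components; recursion stops.
Total rows emitted: 7.

7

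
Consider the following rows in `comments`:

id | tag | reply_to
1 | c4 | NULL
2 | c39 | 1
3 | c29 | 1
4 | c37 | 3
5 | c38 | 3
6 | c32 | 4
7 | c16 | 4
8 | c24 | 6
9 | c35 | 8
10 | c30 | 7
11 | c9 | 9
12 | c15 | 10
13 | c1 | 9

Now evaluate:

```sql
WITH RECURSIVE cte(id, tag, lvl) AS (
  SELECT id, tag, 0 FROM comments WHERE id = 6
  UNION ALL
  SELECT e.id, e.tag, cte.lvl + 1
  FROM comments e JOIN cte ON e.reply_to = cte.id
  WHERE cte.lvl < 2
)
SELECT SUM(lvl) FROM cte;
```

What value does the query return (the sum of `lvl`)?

Base: id=6 (c32) at lvl 0.
Iteration 1: rows with reply_to in {6} -> c24 (id 8, lvl 1).
Iteration 2: rows with reply_to in {8} -> c35 (id 9, lvl 2).
Iteration 3: lvl < 2 fails for all current rows; recursion stops.
SUM(lvl) = 0 + 1 + 2 = 3.

3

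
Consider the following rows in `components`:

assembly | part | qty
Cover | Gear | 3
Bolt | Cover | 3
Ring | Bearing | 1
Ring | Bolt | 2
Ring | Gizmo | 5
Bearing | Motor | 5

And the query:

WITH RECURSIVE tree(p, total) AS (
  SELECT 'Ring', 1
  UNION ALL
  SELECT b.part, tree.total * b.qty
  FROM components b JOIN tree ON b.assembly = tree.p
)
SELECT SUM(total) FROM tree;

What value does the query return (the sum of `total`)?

38

Base: (Ring, total=1).
Iteration 1: components of {Ring} -> Bearing = 1*1 = 1, Bolt = 1*2 = 2, Gizmo = 1*5 = 5.
Iteration 2: components of {Bearing,Bolt,Gizmo} -> Cover = 2*3 = 6, Motor = 1*5 = 5.
Iteration 3: components of {Cover,Motor} -> Gear = 6*3 = 18.
Iteration 4: no further components; recursion stops.
SUM(total) = 1 + 1 + 2 + 5 + 5 + 6 + 18 = 38.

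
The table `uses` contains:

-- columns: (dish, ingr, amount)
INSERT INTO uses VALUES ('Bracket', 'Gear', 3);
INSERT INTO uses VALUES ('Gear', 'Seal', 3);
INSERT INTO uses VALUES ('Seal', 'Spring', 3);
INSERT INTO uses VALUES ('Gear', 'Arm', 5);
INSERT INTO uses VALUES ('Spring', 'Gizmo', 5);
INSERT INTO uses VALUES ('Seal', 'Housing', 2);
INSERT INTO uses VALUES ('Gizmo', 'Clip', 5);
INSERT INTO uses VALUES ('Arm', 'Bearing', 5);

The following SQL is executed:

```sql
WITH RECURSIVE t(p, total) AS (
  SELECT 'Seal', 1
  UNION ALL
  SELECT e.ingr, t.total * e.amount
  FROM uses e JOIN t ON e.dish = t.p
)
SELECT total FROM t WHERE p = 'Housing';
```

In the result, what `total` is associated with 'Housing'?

Base: (Seal, total=1).
Iteration 1: components of {Seal} -> Housing = 1*2 = 2, Spring = 1*3 = 3.
Iteration 2: components of {Housing,Spring} -> Gizmo = 3*5 = 15.
Iteration 3: components of {Gizmo} -> Clip = 15*5 = 75.
Iteration 4: no further components; recursion stops.

2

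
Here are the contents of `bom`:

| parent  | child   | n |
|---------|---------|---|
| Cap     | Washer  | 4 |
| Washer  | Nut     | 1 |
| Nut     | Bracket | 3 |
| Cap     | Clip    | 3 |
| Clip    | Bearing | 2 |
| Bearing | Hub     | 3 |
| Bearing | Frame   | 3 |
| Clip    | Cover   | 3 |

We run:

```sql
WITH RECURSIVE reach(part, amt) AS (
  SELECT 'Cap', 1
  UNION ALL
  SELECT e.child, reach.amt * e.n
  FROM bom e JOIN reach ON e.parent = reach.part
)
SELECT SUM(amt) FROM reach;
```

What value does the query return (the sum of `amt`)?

Base: (Cap, amt=1).
Iteration 1: components of {Cap} -> Clip = 1*3 = 3, Washer = 1*4 = 4.
Iteration 2: components of {Clip,Washer} -> Bearing = 3*2 = 6, Cover = 3*3 = 9, Nut = 4*1 = 4.
Iteration 3: components of {Bearing,Cover,Nut} -> Bracket = 4*3 = 12, Frame = 6*3 = 18, Hub = 6*3 = 18.
Iteration 4: no further components; recursion stops.
SUM(amt) = 1 + 4 + 3 + 4 + 6 + 9 + 12 + 18 + 18 = 75.

75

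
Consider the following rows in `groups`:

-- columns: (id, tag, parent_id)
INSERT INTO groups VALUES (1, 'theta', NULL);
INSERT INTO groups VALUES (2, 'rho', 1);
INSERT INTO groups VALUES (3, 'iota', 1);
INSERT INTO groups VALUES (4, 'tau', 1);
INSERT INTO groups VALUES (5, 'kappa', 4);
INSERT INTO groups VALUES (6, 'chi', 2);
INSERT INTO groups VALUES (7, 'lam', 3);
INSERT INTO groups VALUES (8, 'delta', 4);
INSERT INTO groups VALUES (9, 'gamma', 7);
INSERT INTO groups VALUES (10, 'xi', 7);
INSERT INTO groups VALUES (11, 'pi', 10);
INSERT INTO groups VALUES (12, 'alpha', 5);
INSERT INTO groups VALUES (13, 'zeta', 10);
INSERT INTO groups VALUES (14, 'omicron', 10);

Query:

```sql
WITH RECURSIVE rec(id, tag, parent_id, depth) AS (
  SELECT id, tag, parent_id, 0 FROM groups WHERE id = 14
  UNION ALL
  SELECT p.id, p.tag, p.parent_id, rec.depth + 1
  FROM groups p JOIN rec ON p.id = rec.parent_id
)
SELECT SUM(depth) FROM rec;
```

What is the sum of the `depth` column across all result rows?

Base: id=14 (omicron), parent_id=10, depth 0.
Iteration 1: join on id=10 -> xi (id 10, parent_id=7, depth 1).
Iteration 2: join on id=7 -> lam (id 7, parent_id=3, depth 2).
Iteration 3: join on id=3 -> iota (id 3, parent_id=1, depth 3).
Iteration 4: join on id=1 -> theta (id 1, parent_id=NULL, depth 4).
Iteration 5: parent_id is NULL; no match; recursion stops.
SUM(depth) = 0 + 1 + 2 + 3 + 4 = 10.

10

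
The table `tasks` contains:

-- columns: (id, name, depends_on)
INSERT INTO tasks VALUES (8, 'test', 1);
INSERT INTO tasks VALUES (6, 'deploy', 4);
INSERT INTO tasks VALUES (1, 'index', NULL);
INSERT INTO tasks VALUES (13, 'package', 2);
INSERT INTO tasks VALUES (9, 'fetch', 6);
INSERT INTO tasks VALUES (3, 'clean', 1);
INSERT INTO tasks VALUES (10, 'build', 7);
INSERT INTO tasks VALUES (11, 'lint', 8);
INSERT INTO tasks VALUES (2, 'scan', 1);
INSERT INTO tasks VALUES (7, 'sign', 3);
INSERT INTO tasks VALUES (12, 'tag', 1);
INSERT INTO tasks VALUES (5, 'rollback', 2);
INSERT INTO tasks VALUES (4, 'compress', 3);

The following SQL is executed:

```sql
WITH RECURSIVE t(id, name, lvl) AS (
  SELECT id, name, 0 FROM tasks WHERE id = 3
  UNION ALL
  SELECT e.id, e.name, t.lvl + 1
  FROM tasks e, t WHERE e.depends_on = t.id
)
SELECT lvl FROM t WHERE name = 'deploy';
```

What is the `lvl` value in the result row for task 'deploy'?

2

Base: id=3 (clean) at lvl 0.
Iteration 1: rows with depends_on in {3} -> compress (id 4, lvl 1), sign (id 7, lvl 1).
Iteration 2: rows with depends_on in {4,7} -> deploy (id 6, lvl 2), build (id 10, lvl 2).
Iteration 3: rows with depends_on in {6,10} -> fetch (id 9, lvl 3).
Iteration 4: no rows with depends_on in {9}; recursion stops.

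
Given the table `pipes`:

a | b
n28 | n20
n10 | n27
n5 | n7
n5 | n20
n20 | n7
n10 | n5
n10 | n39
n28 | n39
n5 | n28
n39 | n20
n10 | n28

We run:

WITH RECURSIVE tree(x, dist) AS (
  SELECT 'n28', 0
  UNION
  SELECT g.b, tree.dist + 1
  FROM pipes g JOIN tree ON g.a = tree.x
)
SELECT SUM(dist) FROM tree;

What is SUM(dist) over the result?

Base: (n28, dist=0).
Iteration 1: edges from {n28} -> (n20, dist=1), (n39, dist=1).
Iteration 2: edges from {n20,n39} -> (n20, dist=2), (n7, dist=2).
Iteration 3: edges from {n20,n7} -> (n7, dist=3).
Iteration 4: no outgoing edges from {n7}; recursion stops.
SUM(dist) = 0 + 1 + 1 + 2 + 2 + 3 = 9.

9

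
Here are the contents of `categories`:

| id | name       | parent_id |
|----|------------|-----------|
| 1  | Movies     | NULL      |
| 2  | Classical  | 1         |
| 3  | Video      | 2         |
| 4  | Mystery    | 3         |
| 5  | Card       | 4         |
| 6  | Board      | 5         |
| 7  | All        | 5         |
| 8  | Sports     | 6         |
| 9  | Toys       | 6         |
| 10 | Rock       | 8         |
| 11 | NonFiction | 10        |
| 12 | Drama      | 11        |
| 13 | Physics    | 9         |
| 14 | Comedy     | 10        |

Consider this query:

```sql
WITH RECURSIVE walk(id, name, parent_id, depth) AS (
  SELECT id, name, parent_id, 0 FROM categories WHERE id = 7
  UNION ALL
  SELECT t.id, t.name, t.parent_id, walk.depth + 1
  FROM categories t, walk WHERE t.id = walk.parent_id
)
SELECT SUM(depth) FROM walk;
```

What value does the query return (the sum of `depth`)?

15

Base: id=7 (All), parent_id=5, depth 0.
Iteration 1: join on id=5 -> Card (id 5, parent_id=4, depth 1).
Iteration 2: join on id=4 -> Mystery (id 4, parent_id=3, depth 2).
Iteration 3: join on id=3 -> Video (id 3, parent_id=2, depth 3).
Iteration 4: join on id=2 -> Classical (id 2, parent_id=1, depth 4).
Iteration 5: join on id=1 -> Movies (id 1, parent_id=NULL, depth 5).
Iteration 6: parent_id is NULL; no match; recursion stops.
SUM(depth) = 0 + 1 + 2 + 3 + 4 + 5 = 15.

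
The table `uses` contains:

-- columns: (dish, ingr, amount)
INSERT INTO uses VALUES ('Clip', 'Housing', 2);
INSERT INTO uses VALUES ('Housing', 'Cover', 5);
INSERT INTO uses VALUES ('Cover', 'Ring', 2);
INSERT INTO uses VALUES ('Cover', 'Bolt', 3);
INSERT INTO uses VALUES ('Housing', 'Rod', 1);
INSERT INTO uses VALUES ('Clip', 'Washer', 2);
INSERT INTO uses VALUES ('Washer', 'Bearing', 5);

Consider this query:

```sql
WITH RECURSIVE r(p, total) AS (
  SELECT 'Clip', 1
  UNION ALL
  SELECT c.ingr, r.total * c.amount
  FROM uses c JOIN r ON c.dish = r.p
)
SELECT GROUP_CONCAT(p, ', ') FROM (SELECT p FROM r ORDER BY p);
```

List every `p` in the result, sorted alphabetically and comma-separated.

Base: (Clip, total=1).
Iteration 1: components of {Clip} -> Housing = 1*2 = 2, Washer = 1*2 = 2.
Iteration 2: components of {Housing,Washer} -> Bearing = 2*5 = 10, Cover = 2*5 = 10, Rod = 2*1 = 2.
Iteration 3: components of {Bearing,Cover,Rod} -> Bolt = 10*3 = 30, Ring = 10*2 = 20.
Iteration 4: no further components; recursion stops.

Bearing, Bolt, Clip, Cover, Housing, Ring, Rod, Washer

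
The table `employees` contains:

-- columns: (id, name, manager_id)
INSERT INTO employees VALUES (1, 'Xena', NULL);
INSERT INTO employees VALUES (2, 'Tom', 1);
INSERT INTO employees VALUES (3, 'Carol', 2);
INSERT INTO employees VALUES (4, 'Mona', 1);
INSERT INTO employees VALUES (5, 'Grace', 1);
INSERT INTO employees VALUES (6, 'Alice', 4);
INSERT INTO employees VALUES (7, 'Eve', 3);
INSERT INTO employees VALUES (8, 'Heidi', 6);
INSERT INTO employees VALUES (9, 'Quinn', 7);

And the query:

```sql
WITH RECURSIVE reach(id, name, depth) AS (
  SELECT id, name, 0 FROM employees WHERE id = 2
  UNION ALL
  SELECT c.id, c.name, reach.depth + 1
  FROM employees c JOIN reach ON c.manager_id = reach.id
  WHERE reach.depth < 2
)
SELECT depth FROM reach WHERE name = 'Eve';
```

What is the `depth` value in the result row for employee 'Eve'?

Base: id=2 (Tom) at depth 0.
Iteration 1: rows with manager_id in {2} -> Carol (id 3, depth 1).
Iteration 2: rows with manager_id in {3} -> Eve (id 7, depth 2).
Iteration 3: depth < 2 fails for all current rows; recursion stops.

2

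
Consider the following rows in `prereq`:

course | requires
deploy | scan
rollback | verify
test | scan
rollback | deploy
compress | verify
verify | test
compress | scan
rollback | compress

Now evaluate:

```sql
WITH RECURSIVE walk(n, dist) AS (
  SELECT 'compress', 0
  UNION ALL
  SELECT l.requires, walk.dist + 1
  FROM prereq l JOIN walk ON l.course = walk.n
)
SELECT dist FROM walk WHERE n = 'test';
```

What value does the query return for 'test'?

Base: (compress, dist=0).
Iteration 1: edges from {compress} -> (scan, dist=1), (verify, dist=1).
Iteration 2: edges from {scan,verify} -> (test, dist=2).
Iteration 3: edges from {test} -> (scan, dist=3).
Iteration 4: no outgoing edges from {scan}; recursion stops.

2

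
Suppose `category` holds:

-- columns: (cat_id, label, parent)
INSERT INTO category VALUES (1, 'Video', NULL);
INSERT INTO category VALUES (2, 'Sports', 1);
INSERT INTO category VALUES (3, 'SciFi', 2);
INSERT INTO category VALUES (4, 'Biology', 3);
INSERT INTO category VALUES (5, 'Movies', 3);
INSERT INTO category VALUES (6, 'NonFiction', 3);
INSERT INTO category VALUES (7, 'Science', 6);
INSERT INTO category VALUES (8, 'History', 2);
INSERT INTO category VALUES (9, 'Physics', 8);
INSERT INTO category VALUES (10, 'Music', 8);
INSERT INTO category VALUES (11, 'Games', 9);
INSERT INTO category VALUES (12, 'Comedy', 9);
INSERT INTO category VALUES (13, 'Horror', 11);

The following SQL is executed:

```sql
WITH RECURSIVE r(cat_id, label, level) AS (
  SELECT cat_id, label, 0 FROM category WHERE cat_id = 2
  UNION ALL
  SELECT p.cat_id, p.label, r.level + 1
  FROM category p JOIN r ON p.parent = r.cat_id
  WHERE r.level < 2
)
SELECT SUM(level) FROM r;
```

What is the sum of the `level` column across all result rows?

12

Base: cat_id=2 (Sports) at level 0.
Iteration 1: rows with parent in {2} -> SciFi (id 3, level 1), History (id 8, level 1).
Iteration 2: rows with parent in {3,8} -> Biology (id 4, level 2), Movies (id 5, level 2), NonFiction (id 6, level 2), Physics (id 9, level 2), Music (id 10, level 2).
Iteration 3: level < 2 fails for all current rows; recursion stops.
SUM(level) = 0 + 1 + 1 + 2 + 2 + 2 + 2 + 2 = 12.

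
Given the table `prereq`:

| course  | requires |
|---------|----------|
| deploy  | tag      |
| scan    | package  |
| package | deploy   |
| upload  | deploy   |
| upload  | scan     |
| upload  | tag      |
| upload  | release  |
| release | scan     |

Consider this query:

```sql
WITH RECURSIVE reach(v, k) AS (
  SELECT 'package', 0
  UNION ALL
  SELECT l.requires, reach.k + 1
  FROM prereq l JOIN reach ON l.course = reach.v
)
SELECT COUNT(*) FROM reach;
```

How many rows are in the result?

3

Base: (package, k=0).
Iteration 1: edges from {package} -> (deploy, k=1).
Iteration 2: edges from {deploy} -> (tag, k=2).
Iteration 3: no outgoing edges from {tag}; recursion stops.
Total rows emitted: 3.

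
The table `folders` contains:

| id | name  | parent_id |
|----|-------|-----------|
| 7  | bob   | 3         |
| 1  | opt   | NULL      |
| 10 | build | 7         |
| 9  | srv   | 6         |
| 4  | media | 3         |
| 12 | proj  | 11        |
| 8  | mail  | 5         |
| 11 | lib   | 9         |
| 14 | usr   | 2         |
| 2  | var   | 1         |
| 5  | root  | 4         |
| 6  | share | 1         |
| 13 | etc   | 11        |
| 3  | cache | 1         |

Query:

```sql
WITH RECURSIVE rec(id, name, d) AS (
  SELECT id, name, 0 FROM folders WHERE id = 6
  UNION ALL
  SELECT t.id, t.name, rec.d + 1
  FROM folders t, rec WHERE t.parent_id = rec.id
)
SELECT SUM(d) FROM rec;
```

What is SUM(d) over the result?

Base: id=6 (share) at d 0.
Iteration 1: rows with parent_id in {6} -> srv (id 9, d 1).
Iteration 2: rows with parent_id in {9} -> lib (id 11, d 2).
Iteration 3: rows with parent_id in {11} -> proj (id 12, d 3), etc (id 13, d 3).
Iteration 4: no rows with parent_id in {12,13}; recursion stops.
SUM(d) = 0 + 1 + 2 + 3 + 3 = 9.

9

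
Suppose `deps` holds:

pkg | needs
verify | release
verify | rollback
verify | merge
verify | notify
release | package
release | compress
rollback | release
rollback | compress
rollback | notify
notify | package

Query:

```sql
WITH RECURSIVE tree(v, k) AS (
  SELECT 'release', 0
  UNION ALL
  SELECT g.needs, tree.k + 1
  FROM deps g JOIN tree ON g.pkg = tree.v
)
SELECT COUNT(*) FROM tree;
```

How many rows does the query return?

3

Base: (release, k=0).
Iteration 1: edges from {release} -> (compress, k=1), (package, k=1).
Iteration 2: no outgoing edges from {compress,package}; recursion stops.
Total rows emitted: 3.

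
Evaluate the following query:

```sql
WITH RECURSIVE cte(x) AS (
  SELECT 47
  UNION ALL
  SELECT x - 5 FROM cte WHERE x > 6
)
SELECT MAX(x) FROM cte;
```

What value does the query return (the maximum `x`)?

47

Base: x=47.
Iteration 1: 47 > 6 holds -> x = 47 - 5 = 42.
Iteration 2: 42 > 6 holds -> x = 42 - 5 = 37.
Iteration 3: 37 > 6 holds -> x = 37 - 5 = 32.
Iteration 4: 32 > 6 holds -> x = 32 - 5 = 27.
Iteration 5: 27 > 6 holds -> x = 27 - 5 = 22.
Iteration 6: 22 > 6 holds -> x = 22 - 5 = 17.
Iteration 7: 17 > 6 holds -> x = 17 - 5 = 12.
Iteration 8: 12 > 6 holds -> x = 12 - 5 = 7.
Iteration 9: 7 > 6 holds -> x = 7 - 5 = 2.
Iteration 10: 2 > 6 fails; recursion stops.
x values: 47, 42, 37, 32, 27, 22, 17, 12, 7, 2; the maximum is 47.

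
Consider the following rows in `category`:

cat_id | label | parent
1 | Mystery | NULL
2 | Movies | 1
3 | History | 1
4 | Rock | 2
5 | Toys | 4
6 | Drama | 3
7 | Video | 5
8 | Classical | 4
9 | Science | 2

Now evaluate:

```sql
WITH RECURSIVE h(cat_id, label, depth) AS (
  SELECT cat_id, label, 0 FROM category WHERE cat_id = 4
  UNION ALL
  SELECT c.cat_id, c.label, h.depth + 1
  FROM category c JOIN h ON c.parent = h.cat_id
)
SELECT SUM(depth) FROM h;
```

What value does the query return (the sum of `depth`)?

Base: cat_id=4 (Rock) at depth 0.
Iteration 1: rows with parent in {4} -> Toys (id 5, depth 1), Classical (id 8, depth 1).
Iteration 2: rows with parent in {5,8} -> Video (id 7, depth 2).
Iteration 3: no rows with parent in {7}; recursion stops.
SUM(depth) = 0 + 1 + 1 + 2 = 4.

4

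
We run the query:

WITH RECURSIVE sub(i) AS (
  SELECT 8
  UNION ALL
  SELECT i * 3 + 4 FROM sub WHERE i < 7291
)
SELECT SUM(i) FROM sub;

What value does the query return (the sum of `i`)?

Base: i=8.
Iteration 1: 8 < 7291 holds -> i = 8 * 3 + 4 = 28.
Iteration 2: 28 < 7291 holds -> i = 28 * 3 + 4 = 88.
Iteration 3: 88 < 7291 holds -> i = 88 * 3 + 4 = 268.
Iteration 4: 268 < 7291 holds -> i = 268 * 3 + 4 = 808.
Iteration 5: 808 < 7291 holds -> i = 808 * 3 + 4 = 2428.
Iteration 6: 2428 < 7291 holds -> i = 2428 * 3 + 4 = 7288.
Iteration 7: 7288 < 7291 holds -> i = 7288 * 3 + 4 = 21868.
Iteration 8: 21868 < 7291 fails; recursion stops.
SUM(i) = 8 + 28 + 88 + 268 + 808 + 2428 + 7288 + 21868 = 32784.

32784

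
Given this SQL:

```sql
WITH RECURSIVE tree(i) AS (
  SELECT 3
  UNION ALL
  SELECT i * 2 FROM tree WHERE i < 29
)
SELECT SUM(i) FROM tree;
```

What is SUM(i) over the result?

Base: i=3.
Iteration 1: 3 < 29 holds -> i = 3 * 2 = 6.
Iteration 2: 6 < 29 holds -> i = 6 * 2 = 12.
Iteration 3: 12 < 29 holds -> i = 12 * 2 = 24.
Iteration 4: 24 < 29 holds -> i = 24 * 2 = 48.
Iteration 5: 48 < 29 fails; recursion stops.
SUM(i) = 3 + 6 + 12 + 24 + 48 = 93.

93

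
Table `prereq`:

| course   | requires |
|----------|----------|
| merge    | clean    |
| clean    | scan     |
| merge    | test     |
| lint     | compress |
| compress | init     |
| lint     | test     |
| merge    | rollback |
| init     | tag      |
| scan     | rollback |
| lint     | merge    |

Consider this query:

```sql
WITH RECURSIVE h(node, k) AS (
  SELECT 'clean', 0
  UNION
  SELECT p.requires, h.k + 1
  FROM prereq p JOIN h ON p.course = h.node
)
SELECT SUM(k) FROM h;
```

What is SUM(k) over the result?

3

Base: (clean, k=0).
Iteration 1: edges from {clean} -> (scan, k=1).
Iteration 2: edges from {scan} -> (rollback, k=2).
Iteration 3: no outgoing edges from {rollback}; recursion stops.
SUM(k) = 0 + 1 + 2 = 3.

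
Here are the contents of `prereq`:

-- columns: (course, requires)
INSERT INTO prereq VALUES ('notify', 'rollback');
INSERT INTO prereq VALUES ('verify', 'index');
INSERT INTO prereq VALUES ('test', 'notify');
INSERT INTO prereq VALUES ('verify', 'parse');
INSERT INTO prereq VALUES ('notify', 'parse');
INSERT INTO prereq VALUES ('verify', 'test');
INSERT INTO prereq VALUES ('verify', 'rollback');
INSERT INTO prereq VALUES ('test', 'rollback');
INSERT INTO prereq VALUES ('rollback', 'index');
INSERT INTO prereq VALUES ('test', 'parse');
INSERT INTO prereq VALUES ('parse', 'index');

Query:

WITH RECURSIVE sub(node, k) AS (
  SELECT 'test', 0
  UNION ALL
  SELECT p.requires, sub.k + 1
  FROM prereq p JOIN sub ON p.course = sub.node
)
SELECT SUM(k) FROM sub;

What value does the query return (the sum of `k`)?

Base: (test, k=0).
Iteration 1: edges from {test} -> (notify, k=1), (parse, k=1), (rollback, k=1).
Iteration 2: edges from {notify,parse,rollback} -> (index, k=2) x2, (parse, k=2), (rollback, k=2). [UNION ALL keeps all 4 new rows, including repeats]
Iteration 3: edges from {index,parse,rollback} -> (index, k=3) x2. [UNION ALL keeps all 2 new rows, including repeats]
Iteration 4: no outgoing edges from {index}; recursion stops.
SUM(k) = 0 + 1 + 1 + 1 + 2 + 2 + 2 + 2 + 3 + 3 = 17.

17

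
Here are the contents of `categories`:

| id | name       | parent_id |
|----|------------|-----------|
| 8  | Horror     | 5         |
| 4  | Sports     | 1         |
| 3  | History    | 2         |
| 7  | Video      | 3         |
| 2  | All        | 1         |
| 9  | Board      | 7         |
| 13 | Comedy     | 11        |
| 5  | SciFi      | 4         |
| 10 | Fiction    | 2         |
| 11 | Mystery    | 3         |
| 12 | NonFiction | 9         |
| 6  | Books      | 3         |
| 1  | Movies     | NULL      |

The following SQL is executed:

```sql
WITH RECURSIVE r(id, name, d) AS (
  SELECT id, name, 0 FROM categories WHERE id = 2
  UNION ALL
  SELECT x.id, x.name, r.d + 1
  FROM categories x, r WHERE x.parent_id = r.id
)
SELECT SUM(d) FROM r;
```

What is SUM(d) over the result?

Base: id=2 (All) at d 0.
Iteration 1: rows with parent_id in {2} -> History (id 3, d 1), Fiction (id 10, d 1).
Iteration 2: rows with parent_id in {3,10} -> Books (id 6, d 2), Video (id 7, d 2), Mystery (id 11, d 2).
Iteration 3: rows with parent_id in {6,7,11} -> Board (id 9, d 3), Comedy (id 13, d 3).
Iteration 4: rows with parent_id in {9,13} -> NonFiction (id 12, d 4).
Iteration 5: no rows with parent_id in {12}; recursion stops.
SUM(d) = 0 + 1 + 1 + 2 + 2 + 2 + 3 + 3 + 4 = 18.

18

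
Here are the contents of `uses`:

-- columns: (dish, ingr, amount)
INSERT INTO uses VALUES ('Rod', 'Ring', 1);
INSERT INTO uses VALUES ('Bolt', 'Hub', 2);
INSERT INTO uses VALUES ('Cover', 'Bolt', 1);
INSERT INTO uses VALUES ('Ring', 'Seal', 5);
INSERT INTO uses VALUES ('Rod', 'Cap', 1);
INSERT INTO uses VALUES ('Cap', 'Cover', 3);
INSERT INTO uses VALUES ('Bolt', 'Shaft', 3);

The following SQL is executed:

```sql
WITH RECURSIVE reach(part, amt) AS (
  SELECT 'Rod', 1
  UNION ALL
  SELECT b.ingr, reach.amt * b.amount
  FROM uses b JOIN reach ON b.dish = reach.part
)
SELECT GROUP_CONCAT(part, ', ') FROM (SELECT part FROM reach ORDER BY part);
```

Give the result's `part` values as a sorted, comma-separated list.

Base: (Rod, amt=1).
Iteration 1: components of {Rod} -> Cap = 1*1 = 1, Ring = 1*1 = 1.
Iteration 2: components of {Cap,Ring} -> Cover = 1*3 = 3, Seal = 1*5 = 5.
Iteration 3: components of {Cover,Seal} -> Bolt = 3*1 = 3.
Iteration 4: components of {Bolt} -> Hub = 3*2 = 6, Shaft = 3*3 = 9.
Iteration 5: no further components; recursion stops.

Bolt, Cap, Cover, Hub, Ring, Rod, Seal, Shaft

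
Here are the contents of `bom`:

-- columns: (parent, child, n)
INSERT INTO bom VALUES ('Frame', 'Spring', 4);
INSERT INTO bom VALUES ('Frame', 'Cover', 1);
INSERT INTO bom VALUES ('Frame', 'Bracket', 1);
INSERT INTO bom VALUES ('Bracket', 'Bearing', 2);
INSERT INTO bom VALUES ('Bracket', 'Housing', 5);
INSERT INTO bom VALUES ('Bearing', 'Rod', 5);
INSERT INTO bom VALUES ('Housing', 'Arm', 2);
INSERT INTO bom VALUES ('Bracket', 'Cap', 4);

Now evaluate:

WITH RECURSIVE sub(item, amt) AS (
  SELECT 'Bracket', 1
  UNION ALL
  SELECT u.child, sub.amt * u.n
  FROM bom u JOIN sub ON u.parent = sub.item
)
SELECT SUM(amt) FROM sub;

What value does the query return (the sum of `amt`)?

32

Base: (Bracket, amt=1).
Iteration 1: components of {Bracket} -> Bearing = 1*2 = 2, Cap = 1*4 = 4, Housing = 1*5 = 5.
Iteration 2: components of {Bearing,Cap,Housing} -> Arm = 5*2 = 10, Rod = 2*5 = 10.
Iteration 3: no further components; recursion stops.
SUM(amt) = 1 + 2 + 5 + 4 + 10 + 10 = 32.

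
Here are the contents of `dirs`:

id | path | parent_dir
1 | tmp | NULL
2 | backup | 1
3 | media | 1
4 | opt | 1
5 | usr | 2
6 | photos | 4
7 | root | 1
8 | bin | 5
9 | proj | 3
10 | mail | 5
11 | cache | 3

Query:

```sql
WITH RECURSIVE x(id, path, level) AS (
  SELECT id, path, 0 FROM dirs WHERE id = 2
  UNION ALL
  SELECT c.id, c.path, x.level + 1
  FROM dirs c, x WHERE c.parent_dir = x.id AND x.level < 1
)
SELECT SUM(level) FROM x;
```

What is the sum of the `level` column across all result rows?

Base: id=2 (backup) at level 0.
Iteration 1: rows with parent_dir in {2} -> usr (id 5, level 1).
Iteration 2: level < 1 fails for all current rows; recursion stops.
SUM(level) = 0 + 1 = 1.

1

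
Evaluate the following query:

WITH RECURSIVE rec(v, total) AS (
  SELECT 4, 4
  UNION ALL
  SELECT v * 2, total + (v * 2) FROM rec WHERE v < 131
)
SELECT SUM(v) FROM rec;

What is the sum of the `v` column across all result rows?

508

Base: v=4, total=4.
Iteration 1: 4 < 131 holds -> v = 4 * 2 = 8, total = 4 + 8 = 12.
Iteration 2: 8 < 131 holds -> v = 8 * 2 = 16, total = 12 + 16 = 28.
Iteration 3: 16 < 131 holds -> v = 16 * 2 = 32, total = 28 + 32 = 60.
Iteration 4: 32 < 131 holds -> v = 32 * 2 = 64, total = 60 + 64 = 124.
Iteration 5: 64 < 131 holds -> v = 64 * 2 = 128, total = 124 + 128 = 252.
Iteration 6: 128 < 131 holds -> v = 128 * 2 = 256, total = 252 + 256 = 508.
Iteration 7: 256 < 131 fails; recursion stops.
SUM(v) = 4 + 8 + 16 + 32 + 64 + 128 + 256 = 508.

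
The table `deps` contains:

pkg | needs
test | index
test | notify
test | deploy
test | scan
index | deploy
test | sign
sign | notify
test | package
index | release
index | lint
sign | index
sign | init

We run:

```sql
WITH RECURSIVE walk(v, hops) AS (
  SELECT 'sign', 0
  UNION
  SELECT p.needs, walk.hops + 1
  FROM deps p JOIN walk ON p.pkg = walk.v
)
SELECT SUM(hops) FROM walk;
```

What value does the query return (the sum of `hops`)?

9

Base: (sign, hops=0).
Iteration 1: edges from {sign} -> (index, hops=1), (init, hops=1), (notify, hops=1).
Iteration 2: edges from {index,init,notify} -> (deploy, hops=2), (lint, hops=2), (release, hops=2).
Iteration 3: no outgoing edges from {deploy,lint,release}; recursion stops.
SUM(hops) = 0 + 1 + 1 + 1 + 2 + 2 + 2 = 9.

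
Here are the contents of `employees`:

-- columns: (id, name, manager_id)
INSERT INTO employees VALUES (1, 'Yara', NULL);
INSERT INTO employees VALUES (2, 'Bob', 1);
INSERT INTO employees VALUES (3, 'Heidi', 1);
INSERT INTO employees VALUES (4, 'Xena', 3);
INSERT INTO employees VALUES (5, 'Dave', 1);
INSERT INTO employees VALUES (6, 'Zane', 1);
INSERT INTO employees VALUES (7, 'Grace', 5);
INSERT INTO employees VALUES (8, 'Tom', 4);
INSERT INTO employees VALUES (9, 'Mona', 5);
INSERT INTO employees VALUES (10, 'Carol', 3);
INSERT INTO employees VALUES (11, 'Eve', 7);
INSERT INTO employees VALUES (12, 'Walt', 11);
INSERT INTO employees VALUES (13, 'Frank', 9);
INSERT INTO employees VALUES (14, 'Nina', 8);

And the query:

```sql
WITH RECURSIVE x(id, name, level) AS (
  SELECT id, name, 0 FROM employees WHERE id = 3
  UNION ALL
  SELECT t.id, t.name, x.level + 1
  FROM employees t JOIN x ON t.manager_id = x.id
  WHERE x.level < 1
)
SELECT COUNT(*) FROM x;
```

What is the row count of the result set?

3

Base: id=3 (Heidi) at level 0.
Iteration 1: rows with manager_id in {3} -> Xena (id 4, level 1), Carol (id 10, level 1).
Iteration 2: level < 1 fails for all current rows; recursion stops.
Total rows emitted: 3.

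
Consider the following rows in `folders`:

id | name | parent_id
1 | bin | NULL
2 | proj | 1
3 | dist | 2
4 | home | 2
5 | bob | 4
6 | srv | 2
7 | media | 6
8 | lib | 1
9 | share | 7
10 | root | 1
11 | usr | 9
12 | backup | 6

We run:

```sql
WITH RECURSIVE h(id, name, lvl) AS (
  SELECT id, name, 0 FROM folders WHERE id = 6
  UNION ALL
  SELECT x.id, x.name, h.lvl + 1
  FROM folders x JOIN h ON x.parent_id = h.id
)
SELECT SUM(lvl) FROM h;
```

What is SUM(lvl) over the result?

Base: id=6 (srv) at lvl 0.
Iteration 1: rows with parent_id in {6} -> media (id 7, lvl 1), backup (id 12, lvl 1).
Iteration 2: rows with parent_id in {7,12} -> share (id 9, lvl 2).
Iteration 3: rows with parent_id in {9} -> usr (id 11, lvl 3).
Iteration 4: no rows with parent_id in {11}; recursion stops.
SUM(lvl) = 0 + 1 + 1 + 2 + 3 = 7.

7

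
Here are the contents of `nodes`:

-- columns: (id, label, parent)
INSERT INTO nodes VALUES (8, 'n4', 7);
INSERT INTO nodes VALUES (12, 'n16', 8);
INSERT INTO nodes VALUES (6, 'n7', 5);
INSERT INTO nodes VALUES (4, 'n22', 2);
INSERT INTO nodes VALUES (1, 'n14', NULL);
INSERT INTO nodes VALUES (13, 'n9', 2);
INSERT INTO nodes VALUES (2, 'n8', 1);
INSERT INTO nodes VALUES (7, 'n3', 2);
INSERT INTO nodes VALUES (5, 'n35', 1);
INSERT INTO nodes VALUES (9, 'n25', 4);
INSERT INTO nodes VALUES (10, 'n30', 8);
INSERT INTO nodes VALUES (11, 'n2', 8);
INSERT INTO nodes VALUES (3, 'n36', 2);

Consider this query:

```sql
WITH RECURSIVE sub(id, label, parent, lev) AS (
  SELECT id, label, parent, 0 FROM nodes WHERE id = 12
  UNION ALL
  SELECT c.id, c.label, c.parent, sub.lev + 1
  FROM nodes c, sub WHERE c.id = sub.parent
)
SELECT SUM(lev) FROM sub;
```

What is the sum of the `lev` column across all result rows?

Base: id=12 (n16), parent=8, lev 0.
Iteration 1: join on id=8 -> n4 (id 8, parent=7, lev 1).
Iteration 2: join on id=7 -> n3 (id 7, parent=2, lev 2).
Iteration 3: join on id=2 -> n8 (id 2, parent=1, lev 3).
Iteration 4: join on id=1 -> n14 (id 1, parent=NULL, lev 4).
Iteration 5: parent is NULL; no match; recursion stops.
SUM(lev) = 0 + 1 + 2 + 3 + 4 = 10.

10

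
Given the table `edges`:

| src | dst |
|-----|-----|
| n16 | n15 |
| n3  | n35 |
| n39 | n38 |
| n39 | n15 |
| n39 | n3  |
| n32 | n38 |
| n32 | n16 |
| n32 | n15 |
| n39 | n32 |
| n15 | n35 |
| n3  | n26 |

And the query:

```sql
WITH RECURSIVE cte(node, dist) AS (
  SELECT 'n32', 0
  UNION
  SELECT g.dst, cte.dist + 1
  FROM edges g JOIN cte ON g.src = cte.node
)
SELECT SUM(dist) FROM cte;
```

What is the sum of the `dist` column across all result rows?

Base: (n32, dist=0).
Iteration 1: edges from {n32} -> (n15, dist=1), (n16, dist=1), (n38, dist=1).
Iteration 2: edges from {n15,n16,n38} -> (n15, dist=2), (n35, dist=2).
Iteration 3: edges from {n15,n35} -> (n35, dist=3).
Iteration 4: no outgoing edges from {n35}; recursion stops.
SUM(dist) = 0 + 1 + 1 + 1 + 2 + 2 + 3 = 10.

10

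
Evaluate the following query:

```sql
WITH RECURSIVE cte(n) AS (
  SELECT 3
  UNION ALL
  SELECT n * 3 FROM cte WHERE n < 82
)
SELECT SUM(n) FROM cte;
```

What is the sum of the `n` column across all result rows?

Base: n=3.
Iteration 1: 3 < 82 holds -> n = 3 * 3 = 9.
Iteration 2: 9 < 82 holds -> n = 9 * 3 = 27.
Iteration 3: 27 < 82 holds -> n = 27 * 3 = 81.
Iteration 4: 81 < 82 holds -> n = 81 * 3 = 243.
Iteration 5: 243 < 82 fails; recursion stops.
SUM(n) = 3 + 9 + 27 + 81 + 243 = 363.

363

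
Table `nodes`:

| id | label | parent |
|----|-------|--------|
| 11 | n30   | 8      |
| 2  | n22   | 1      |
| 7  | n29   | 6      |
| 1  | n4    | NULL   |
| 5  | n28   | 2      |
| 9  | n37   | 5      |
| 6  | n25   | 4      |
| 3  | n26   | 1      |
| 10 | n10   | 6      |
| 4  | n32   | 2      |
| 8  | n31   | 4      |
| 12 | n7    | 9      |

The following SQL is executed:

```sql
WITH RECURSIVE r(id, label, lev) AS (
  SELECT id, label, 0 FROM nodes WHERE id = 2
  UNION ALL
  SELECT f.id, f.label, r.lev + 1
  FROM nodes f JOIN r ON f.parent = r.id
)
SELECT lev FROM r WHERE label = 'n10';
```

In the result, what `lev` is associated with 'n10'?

3

Base: id=2 (n22) at lev 0.
Iteration 1: rows with parent in {2} -> n32 (id 4, lev 1), n28 (id 5, lev 1).
Iteration 2: rows with parent in {4,5} -> n25 (id 6, lev 2), n31 (id 8, lev 2), n37 (id 9, lev 2).
Iteration 3: rows with parent in {6,8,9} -> n29 (id 7, lev 3), n10 (id 10, lev 3), n30 (id 11, lev 3), n7 (id 12, lev 3).
Iteration 4: no rows with parent in {7,10,11,12}; recursion stops.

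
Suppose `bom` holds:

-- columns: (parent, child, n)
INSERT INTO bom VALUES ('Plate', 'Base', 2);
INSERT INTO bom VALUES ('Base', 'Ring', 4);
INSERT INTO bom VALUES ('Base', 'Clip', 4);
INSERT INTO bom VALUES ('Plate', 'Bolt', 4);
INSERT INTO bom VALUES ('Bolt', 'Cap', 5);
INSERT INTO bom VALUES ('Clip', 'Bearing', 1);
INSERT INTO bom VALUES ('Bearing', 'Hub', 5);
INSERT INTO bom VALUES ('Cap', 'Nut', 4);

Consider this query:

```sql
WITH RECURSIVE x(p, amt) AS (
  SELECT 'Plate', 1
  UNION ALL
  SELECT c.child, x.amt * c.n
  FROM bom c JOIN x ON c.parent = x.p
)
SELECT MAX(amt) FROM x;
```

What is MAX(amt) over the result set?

80

Base: (Plate, amt=1).
Iteration 1: components of {Plate} -> Base = 1*2 = 2, Bolt = 1*4 = 4.
Iteration 2: components of {Base,Bolt} -> Cap = 4*5 = 20, Clip = 2*4 = 8, Ring = 2*4 = 8.
Iteration 3: components of {Cap,Clip,Ring} -> Bearing = 8*1 = 8, Nut = 20*4 = 80.
Iteration 4: components of {Bearing,Nut} -> Hub = 8*5 = 40.
Iteration 5: no further components; recursion stops.
amt values: 1, 2, 4, 8, 8, 20, 8, 80, 40; the maximum is 80.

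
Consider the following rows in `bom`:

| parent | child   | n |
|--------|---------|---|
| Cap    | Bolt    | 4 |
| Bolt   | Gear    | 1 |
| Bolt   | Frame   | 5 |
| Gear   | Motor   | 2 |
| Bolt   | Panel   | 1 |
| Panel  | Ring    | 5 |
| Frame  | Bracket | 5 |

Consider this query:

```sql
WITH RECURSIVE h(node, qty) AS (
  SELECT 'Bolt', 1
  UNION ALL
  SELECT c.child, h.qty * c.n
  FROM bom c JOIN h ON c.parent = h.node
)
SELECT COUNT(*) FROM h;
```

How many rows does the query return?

Base: (Bolt, qty=1).
Iteration 1: components of {Bolt} -> Frame = 1*5 = 5, Gear = 1*1 = 1, Panel = 1*1 = 1.
Iteration 2: components of {Frame,Gear,Panel} -> Bracket = 5*5 = 25, Motor = 1*2 = 2, Ring = 1*5 = 5.
Iteration 3: no further components; recursion stops.
Total rows emitted: 7.

7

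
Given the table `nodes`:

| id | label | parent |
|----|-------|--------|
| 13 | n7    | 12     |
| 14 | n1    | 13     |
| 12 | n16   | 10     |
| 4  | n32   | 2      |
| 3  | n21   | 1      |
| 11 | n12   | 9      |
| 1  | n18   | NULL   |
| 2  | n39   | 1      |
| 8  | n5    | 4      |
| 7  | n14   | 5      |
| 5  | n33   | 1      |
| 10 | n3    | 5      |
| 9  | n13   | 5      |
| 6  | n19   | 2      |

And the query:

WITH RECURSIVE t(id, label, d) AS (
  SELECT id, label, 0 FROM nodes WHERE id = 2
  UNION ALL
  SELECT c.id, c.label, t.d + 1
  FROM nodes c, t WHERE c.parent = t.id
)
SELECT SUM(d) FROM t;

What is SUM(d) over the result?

Base: id=2 (n39) at d 0.
Iteration 1: rows with parent in {2} -> n32 (id 4, d 1), n19 (id 6, d 1).
Iteration 2: rows with parent in {4,6} -> n5 (id 8, d 2).
Iteration 3: no rows with parent in {8}; recursion stops.
SUM(d) = 0 + 1 + 1 + 2 = 4.

4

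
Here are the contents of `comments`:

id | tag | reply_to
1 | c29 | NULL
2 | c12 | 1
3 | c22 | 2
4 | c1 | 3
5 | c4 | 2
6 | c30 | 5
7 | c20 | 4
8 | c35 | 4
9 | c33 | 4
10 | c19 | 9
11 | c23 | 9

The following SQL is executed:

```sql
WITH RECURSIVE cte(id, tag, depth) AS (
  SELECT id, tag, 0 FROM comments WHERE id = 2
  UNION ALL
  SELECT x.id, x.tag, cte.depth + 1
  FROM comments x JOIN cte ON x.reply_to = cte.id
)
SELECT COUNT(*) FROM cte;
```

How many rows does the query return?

Base: id=2 (c12) at depth 0.
Iteration 1: rows with reply_to in {2} -> c22 (id 3, depth 1), c4 (id 5, depth 1).
Iteration 2: rows with reply_to in {3,5} -> c1 (id 4, depth 2), c30 (id 6, depth 2).
Iteration 3: rows with reply_to in {4,6} -> c20 (id 7, depth 3), c35 (id 8, depth 3), c33 (id 9, depth 3).
Iteration 4: rows with reply_to in {7,8,9} -> c19 (id 10, depth 4), c23 (id 11, depth 4).
Iteration 5: no rows with reply_to in {10,11}; recursion stops.
Total rows emitted: 10.

10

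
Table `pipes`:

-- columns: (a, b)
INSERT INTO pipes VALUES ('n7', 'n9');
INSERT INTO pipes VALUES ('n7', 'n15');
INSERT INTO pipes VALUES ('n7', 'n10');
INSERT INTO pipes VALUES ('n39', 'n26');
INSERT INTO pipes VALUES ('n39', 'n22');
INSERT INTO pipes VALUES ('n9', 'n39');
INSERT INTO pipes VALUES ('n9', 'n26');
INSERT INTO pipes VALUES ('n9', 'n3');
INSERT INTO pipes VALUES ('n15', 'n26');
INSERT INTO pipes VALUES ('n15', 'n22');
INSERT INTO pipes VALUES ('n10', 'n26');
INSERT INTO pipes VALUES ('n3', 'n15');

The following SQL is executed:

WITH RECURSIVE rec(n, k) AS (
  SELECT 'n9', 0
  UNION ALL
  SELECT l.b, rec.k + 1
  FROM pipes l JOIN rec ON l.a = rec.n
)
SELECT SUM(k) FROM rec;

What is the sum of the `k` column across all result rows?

15

Base: (n9, k=0).
Iteration 1: edges from {n9} -> (n26, k=1), (n3, k=1), (n39, k=1).
Iteration 2: edges from {n26,n3,n39} -> (n15, k=2), (n22, k=2), (n26, k=2).
Iteration 3: edges from {n15,n22,n26} -> (n22, k=3), (n26, k=3).
Iteration 4: no outgoing edges from {n22,n26}; recursion stops.
SUM(k) = 0 + 1 + 1 + 1 + 2 + 2 + 2 + 3 + 3 = 15.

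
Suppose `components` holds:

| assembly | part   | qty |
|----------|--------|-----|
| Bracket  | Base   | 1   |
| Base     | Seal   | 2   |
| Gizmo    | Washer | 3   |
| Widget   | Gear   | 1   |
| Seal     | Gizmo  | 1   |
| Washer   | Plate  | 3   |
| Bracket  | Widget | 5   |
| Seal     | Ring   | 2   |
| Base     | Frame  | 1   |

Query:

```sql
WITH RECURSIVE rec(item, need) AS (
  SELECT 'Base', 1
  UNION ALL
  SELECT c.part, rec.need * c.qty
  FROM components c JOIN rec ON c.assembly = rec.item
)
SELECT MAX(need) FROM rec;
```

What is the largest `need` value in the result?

Base: (Base, need=1).
Iteration 1: components of {Base} -> Frame = 1*1 = 1, Seal = 1*2 = 2.
Iteration 2: components of {Frame,Seal} -> Gizmo = 2*1 = 2, Ring = 2*2 = 4.
Iteration 3: components of {Gizmo,Ring} -> Washer = 2*3 = 6.
Iteration 4: components of {Washer} -> Plate = 6*3 = 18.
Iteration 5: no further components; recursion stops.
need values: 1, 2, 1, 2, 4, 6, 18; the maximum is 18.

18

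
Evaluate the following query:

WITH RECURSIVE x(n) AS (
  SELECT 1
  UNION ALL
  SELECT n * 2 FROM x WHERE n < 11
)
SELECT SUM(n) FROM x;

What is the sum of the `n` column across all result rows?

31

Base: n=1.
Iteration 1: 1 < 11 holds -> n = 1 * 2 = 2.
Iteration 2: 2 < 11 holds -> n = 2 * 2 = 4.
Iteration 3: 4 < 11 holds -> n = 4 * 2 = 8.
Iteration 4: 8 < 11 holds -> n = 8 * 2 = 16.
Iteration 5: 16 < 11 fails; recursion stops.
SUM(n) = 1 + 2 + 4 + 8 + 16 = 31.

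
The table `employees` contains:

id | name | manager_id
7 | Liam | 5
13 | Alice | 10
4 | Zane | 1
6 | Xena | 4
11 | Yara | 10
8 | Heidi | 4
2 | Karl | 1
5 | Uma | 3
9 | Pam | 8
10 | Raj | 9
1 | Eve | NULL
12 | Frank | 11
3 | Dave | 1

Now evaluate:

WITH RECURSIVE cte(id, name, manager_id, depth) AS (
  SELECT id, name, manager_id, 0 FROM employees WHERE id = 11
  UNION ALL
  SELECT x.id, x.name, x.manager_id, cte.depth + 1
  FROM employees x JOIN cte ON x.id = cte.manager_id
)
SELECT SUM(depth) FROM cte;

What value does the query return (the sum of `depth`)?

15

Base: id=11 (Yara), manager_id=10, depth 0.
Iteration 1: join on id=10 -> Raj (id 10, manager_id=9, depth 1).
Iteration 2: join on id=9 -> Pam (id 9, manager_id=8, depth 2).
Iteration 3: join on id=8 -> Heidi (id 8, manager_id=4, depth 3).
Iteration 4: join on id=4 -> Zane (id 4, manager_id=1, depth 4).
Iteration 5: join on id=1 -> Eve (id 1, manager_id=NULL, depth 5).
Iteration 6: manager_id is NULL; no match; recursion stops.
SUM(depth) = 0 + 1 + 2 + 3 + 4 + 5 = 15.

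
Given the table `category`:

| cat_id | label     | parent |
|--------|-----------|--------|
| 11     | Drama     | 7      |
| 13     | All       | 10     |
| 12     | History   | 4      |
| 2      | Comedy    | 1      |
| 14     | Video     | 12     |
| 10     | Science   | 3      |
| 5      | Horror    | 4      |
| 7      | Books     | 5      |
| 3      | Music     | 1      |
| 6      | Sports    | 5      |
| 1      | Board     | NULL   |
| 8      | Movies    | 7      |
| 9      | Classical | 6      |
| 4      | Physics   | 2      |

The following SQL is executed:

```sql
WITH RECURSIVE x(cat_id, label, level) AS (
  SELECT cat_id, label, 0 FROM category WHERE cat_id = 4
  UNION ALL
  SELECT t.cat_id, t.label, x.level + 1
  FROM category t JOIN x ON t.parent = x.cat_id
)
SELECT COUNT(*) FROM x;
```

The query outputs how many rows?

Base: cat_id=4 (Physics) at level 0.
Iteration 1: rows with parent in {4} -> Horror (id 5, level 1), History (id 12, level 1).
Iteration 2: rows with parent in {5,12} -> Sports (id 6, level 2), Books (id 7, level 2), Video (id 14, level 2).
Iteration 3: rows with parent in {6,7,14} -> Movies (id 8, level 3), Classical (id 9, level 3), Drama (id 11, level 3).
Iteration 4: no rows with parent in {8,9,11}; recursion stops.
Total rows emitted: 9.

9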